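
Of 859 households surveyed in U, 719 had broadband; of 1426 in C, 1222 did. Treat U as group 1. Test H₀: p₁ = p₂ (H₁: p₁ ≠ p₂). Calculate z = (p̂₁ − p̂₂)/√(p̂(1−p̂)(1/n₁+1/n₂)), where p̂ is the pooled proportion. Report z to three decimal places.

z = -1.290

p̂₁ = 719/859 ≈ 0.837020, p̂₂ = 1222/1426 ≈ 0.856942.
Pooled p̂ = (719+1222)/(859+1426) = 1941/2285 = 0.849453.
SE = √(0.127883 × 0.00186541) = 0.015445.
z = (0.837020 − 0.856942)/0.015445 = -0.019922/0.015445 = -1.290.
Two-sided p-value ≈ 2·Φ(−1.290) = 0.1971.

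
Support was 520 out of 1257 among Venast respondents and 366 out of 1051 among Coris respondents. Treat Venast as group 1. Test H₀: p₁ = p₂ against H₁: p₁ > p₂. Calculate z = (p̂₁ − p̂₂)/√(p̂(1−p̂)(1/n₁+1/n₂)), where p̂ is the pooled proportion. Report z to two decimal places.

p̂₁ = 520/1257 ≈ 0.41368, p̂₂ = 366/1051 ≈ 0.34824.
Pooled p̂ = (520+366)/(1257+1051) = 886/2308 = 0.38388.
SE = √(p̂(1−p̂)(1/n₁+1/n₂)) = √(0.38388·0.61612·0.00174702) = √(0.000413199) = 0.02033.
z = (0.41368 − 0.34824)/0.02033 = 0.06544/0.02033 = 3.22.

z = 3.22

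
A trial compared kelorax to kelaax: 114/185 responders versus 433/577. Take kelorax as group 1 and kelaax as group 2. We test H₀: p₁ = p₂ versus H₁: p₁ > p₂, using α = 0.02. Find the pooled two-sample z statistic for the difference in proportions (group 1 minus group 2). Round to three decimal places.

p̂₁ = 114/185 = 0.61622, p̂₂ = 433/577 = 0.75043.
Pooled p̂ = (114+433)/(185+577) = 547/762 = 0.71785.
SE = √(p̂(1−p̂)(1/n₁+1/n₂)) = √(0.71785·0.28215·0.00713851) = √(0.00144585) = 0.03802.
z = (0.61622 − 0.75043)/0.03802 = -0.13421/0.03802 = -3.530.
p-value = P(Z > -3.530) ≈ 0.9998, so at α = 0.02 we fail to reject H₀.

z = -3.530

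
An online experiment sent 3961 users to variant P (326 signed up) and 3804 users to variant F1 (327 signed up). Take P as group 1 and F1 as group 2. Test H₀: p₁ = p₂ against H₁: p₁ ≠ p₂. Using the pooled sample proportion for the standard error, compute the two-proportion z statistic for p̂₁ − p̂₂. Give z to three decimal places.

z = -0.581

p̂₁ = 326/3961 ≈ 0.08230, p̂₂ = 327/3804 ≈ 0.08596.
Pooled p̂ = (326+327)/(3961+3804) = 653/7765 = 0.08410.
SE = √(p̂(1−p̂)(1/n₁+1/n₂)) = √(0.08410·0.91590·0.000515343) = √(3.96934e-05) = 0.00630.
z = (0.08230 − 0.08596)/0.00630 = -0.00366/0.00630 = -0.581.
p-value = 2·P(Z > 0.581) ≈ 0.5613.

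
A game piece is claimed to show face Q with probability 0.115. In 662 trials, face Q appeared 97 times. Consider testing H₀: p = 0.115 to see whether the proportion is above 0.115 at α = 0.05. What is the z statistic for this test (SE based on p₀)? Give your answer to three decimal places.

p̂ = 97/662 = 0.14653.
SE = √(p₀(1−p₀)/n) = √(0.10178/662) = 0.01240.
z = (0.14653 − 0.115)/0.01240 = 0.03153/0.01240 = 2.543.
p-value = P(Z > 2.543) ≈ 0.0055. With α = 0.05, reject H₀.

z = 2.543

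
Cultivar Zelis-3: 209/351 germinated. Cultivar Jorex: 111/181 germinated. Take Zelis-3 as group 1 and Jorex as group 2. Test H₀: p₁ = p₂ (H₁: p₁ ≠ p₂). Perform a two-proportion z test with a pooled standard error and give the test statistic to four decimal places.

p̂₁ = 209/351 ≈ 0.595442, p̂₂ = 111/181 ≈ 0.613260.
Pooled p̂ = (209+111)/(351+181) = 320/532 = 0.601504.
SE = √(p̂(1−p̂)(1/n₁+1/n₂)) = √(0.601504·0.398496·0.00837386) = √(0.00200719) = 0.044802.
z = (0.595442 − 0.613260)/0.044802 = -0.017818/0.044802 = -0.3977.
p-value = 2·P(Z > 0.398) ≈ 0.6908.

z = -0.3977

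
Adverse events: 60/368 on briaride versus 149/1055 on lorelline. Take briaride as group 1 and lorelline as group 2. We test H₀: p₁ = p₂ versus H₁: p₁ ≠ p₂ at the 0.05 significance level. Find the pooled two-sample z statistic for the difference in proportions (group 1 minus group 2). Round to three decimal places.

p̂₁ = 60/368 = 0.16304, p̂₂ = 149/1055 = 0.14123.
Pooled p̂ = (60+149)/(368+1055) = 209/1423 = 0.14687.
SE = √(0.125301 × 0.00366526) = 0.02143.
z = (0.16304 − 0.14123)/0.02143 = 0.02181/0.02143 = 1.018.
Two-sided p-value ≈ 2·Φ(−1.018) = 0.3088. With α = 0.05, fail to reject H₀.

z = 1.018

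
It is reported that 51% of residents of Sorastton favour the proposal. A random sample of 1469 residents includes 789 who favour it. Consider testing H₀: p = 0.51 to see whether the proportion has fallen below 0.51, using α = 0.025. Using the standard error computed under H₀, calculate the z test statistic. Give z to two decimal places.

z = 2.08

p̂ = 789/1469 ≈ 0.5371.
Standard error under H₀: √(0.51×0.49/1469) = 0.0130.
z = (0.5371 − 0.51)/0.0130 = 0.0271/0.0130 = 2.08.
p-value = P(Z < 2.078) ≈ 0.9811, so at α = 0.025 we fail to reject H₀.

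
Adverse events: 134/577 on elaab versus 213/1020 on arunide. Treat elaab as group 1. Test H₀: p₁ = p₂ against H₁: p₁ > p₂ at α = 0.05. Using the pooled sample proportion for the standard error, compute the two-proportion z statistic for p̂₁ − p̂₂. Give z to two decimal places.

z = 1.09

p̂₁ = 134/577 ≈ 0.2322, p̂₂ = 213/1020 ≈ 0.2088.
Pooled p̂ = (134+213)/(577+1020) = 347/1597 = 0.2173.
SE = √(0.170071 × 0.00271349) = 0.0215.
z = (0.2322 − 0.2088)/0.0215 = 0.0234/0.0215 = 1.09.
p-value = P(Z > 1.090) ≈ 0.1379. With α = 0.05, fail to reject H₀.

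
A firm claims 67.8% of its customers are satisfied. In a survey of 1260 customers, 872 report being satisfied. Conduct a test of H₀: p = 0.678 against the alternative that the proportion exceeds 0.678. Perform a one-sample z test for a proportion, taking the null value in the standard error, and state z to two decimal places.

z = 1.07

p̂ = 872/1260 ≈ 0.6921.
SE = √(p₀(1−p₀)/n) = √(0.21832/1260) = 0.0132.
z = (0.6921 − 0.678)/0.0132 = 0.0141/0.0132 = 1.07.
p-value = P(Z > 1.068) ≈ 0.1427.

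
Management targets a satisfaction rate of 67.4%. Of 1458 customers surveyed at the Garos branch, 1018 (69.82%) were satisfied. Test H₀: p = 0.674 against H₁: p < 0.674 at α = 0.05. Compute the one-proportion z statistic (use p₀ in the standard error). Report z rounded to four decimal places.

z = 1.9727

p̂ = 1018/1458 ≈ 0.698217.
Standard error under H₀: √(0.674×0.326/1458) = 0.012276.
z = (0.698217 − 0.674)/0.012276 = 0.024217/0.012276 = 1.9727.
p-value = P(Z < 1.973) ≈ 0.9757; since p > α = 0.05, fail to reject H₀.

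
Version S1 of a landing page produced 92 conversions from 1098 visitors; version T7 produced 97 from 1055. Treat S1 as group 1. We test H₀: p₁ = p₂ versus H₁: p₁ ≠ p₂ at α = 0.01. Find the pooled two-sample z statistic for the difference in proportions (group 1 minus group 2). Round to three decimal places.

z = -0.668

p̂₁ = 92/1098 = 0.08379, p̂₂ = 97/1055 = 0.09194.
Pooled p̂ = (92+97)/(1098+1055) = 189/2153 = 0.08778.
SE = √(p̂(1−p̂)(1/n₁+1/n₂)) = √(0.08778·0.91222·0.00185861) = √(0.000148835) = 0.01220.
z = (0.08379 − 0.09194)/0.01220 = -0.00815/0.01220 = -0.668.
p-value = 2·P(Z > 0.668) ≈ 0.5039. With α = 0.01, fail to reject H₀.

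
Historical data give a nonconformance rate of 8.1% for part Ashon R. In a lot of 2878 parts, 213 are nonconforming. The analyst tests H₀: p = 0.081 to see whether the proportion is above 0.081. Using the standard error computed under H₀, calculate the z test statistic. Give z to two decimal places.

p̂ = 213/2878 = 0.0740.
SE = √(p₀(1−p₀)/n) = √(0.074439/2878) = 0.0051.
z = (0.0740 − 0.081)/0.0051 = -0.0070/0.0051 = -1.37.

z = -1.37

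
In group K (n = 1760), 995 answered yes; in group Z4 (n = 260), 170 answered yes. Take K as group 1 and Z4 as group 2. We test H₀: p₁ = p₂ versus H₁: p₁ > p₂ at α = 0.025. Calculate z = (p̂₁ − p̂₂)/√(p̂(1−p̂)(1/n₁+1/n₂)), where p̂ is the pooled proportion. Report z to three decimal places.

z = -2.696

p̂₁ = 995/1760 ≈ 0.56534, p̂₂ = 170/260 ≈ 0.65385.
Pooled p̂ = (995+170)/(1760+260) = 1165/2020 = 0.57673.
SE = √(p̂(1−p̂)(1/n₁+1/n₂)) = √(0.57673·0.42327·0.00441434) = √(0.00107759) = 0.03283.
z = (0.56534 − 0.65385)/0.03283 = -0.08851/0.03283 = -2.696.
p-value = P(Z > -2.696) ≈ 0.9965; since p > α = 0.025, fail to reject H₀.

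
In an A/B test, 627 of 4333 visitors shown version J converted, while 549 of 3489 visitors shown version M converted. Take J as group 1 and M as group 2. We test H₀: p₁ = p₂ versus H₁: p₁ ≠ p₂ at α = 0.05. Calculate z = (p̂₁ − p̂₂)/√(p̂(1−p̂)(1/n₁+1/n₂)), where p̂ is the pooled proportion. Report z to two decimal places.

p̂₁ = 627/4333 ≈ 0.14470, p̂₂ = 549/3489 ≈ 0.15735.
Pooled p̂ = (627+549)/(4333+3489) = 1176/7822 = 0.15035.
SE = √(0.127742 × 0.000517402) = 0.00813.
z = (0.14470 − 0.15735)/0.00813 = -0.01265/0.00813 = -1.56.
Two-sided p-value ≈ 2·Φ(−1.556) = 0.1198. With α = 0.05, fail to reject H₀.

z = -1.56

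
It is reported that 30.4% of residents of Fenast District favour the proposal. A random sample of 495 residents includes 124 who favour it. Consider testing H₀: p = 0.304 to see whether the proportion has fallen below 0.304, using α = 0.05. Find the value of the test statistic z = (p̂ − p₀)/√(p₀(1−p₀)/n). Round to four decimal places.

z = -2.5875

p̂ = 124/495 = 0.2505051.
SE = √(p₀(1−p₀)/n) = √(0.21158/495) = 0.0206747.
z = (0.2505051 − 0.304)/0.0206747 = -0.0534949/0.0206747 = -2.5875.
p-value = P(Z < -2.587) ≈ 0.0048. With α = 0.05, reject H₀.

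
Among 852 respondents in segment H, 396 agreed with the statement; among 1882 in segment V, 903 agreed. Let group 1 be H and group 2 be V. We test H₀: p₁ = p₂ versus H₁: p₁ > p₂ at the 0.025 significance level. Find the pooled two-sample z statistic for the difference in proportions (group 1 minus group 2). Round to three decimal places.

z = -0.728

p̂₁ = 396/852 = 0.46479, p̂₂ = 903/1882 = 0.47981.
Pooled p̂ = (396+903)/(852+1882) = 1299/2734 = 0.47513.
SE = √(p̂(1−p̂)(1/n₁+1/n₂)) = √(0.47513·0.52487·0.00170506) = √(0.00042521) = 0.02062.
z = (0.46479 − 0.47981)/0.02062 = -0.01502/0.02062 = -0.728.
p-value = P(Z > -0.728) ≈ 0.7668. With α = 0.025, fail to reject H₀.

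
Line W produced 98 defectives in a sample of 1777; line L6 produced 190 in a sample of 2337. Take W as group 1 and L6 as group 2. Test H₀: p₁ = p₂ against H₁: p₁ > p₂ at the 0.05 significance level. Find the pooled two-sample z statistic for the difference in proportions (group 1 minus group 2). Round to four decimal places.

p̂₁ = 98/1777 = 0.055149, p̂₂ = 190/2337 = 0.081301.
Pooled p̂ = (98+190)/(1777+2337) = 288/4114 = 0.070005.
SE = √(p̂(1−p̂)(1/n₁+1/n₂)) = √(0.070005·0.929995·0.000990645) = √(6.44951e-05) = 0.008031.
z = (0.055149 − 0.081301)/0.008031 = -0.026152/0.008031 = -3.2564.
p-value = P(Z > -3.256) ≈ 0.9994. With α = 0.05, fail to reject H₀.

z = -3.2564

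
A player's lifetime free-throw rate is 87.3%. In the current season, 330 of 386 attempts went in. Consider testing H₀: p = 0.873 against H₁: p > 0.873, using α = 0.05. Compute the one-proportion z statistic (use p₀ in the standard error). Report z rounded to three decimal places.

p̂ = 330/386 = 0.85492.
Under H₀, SE = √(0.873·0.127/386) = √(0.000287231) = 0.01695.
z = (0.85492 − 0.873)/0.01695 = -0.01808/0.01695 = -1.067.
p-value = P(Z > -1.067) ≈ 0.8569; since p > α = 0.05, fail to reject H₀.

z = -1.067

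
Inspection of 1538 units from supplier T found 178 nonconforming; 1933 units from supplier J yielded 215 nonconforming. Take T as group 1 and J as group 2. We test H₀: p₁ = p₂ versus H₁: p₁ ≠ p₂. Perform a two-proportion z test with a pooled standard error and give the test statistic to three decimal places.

p̂₁ = 178/1538 = 0.11573, p̂₂ = 215/1933 = 0.11123.
Pooled p̂ = (178+215)/(1538+1933) = 393/3471 = 0.11322.
SE = √(0.100404 × 0.00116753) = 0.01083.
z = (0.11573 − 0.11123)/0.01083 = 0.00450/0.01083 = 0.416.
Two-sided p-value ≈ 2·Φ(−0.416) = 0.6771.

z = 0.416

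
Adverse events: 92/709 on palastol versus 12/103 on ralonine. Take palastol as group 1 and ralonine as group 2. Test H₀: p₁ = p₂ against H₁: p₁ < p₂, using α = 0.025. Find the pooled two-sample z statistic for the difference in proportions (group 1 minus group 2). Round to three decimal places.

p̂₁ = 92/709 ≈ 0.12976, p̂₂ = 12/103 ≈ 0.11650.
Pooled p̂ = (92+12)/(709+103) = 104/812 = 0.12808.
SE = √(0.111675 × 0.0111192) = 0.03524.
z = (0.12976 − 0.11650)/0.03524 = 0.01326/0.03524 = 0.376.
p-value = P(Z < 0.376) ≈ 0.6466; since p > α = 0.025, fail to reject H₀.

z = 0.376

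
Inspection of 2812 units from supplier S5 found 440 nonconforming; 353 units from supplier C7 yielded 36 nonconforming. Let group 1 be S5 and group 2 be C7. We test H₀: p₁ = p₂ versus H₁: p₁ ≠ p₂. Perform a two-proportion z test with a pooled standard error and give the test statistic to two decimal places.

z = 2.70

p̂₁ = 440/2812 = 0.1565, p̂₂ = 36/353 = 0.1020.
Pooled p̂ = (440+36)/(2812+353) = 476/3165 = 0.1504.
SE = √(p̂(1−p̂)(1/n₁+1/n₂)) = √(0.1504·0.8496·0.00318848) = √(0.000407412) = 0.0202.
z = (0.1565 − 0.1020)/0.0202 = 0.0545/0.0202 = 2.70.
p-value = 2·P(Z > 2.700) ≈ 0.0069.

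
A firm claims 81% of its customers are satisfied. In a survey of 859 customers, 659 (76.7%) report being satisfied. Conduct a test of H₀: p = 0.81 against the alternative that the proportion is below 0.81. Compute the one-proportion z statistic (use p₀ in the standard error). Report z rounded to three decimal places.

z = -3.200

p̂ = 659/859 = 0.767171.
SE = √(p₀(1−p₀)/n) = √(0.1539/859) = 0.013385.
z = (0.767171 − 0.81)/0.013385 = -0.042829/0.013385 = -3.200.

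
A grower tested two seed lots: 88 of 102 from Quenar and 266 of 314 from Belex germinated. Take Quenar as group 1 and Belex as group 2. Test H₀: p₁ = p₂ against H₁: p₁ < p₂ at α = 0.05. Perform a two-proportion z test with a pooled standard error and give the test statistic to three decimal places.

z = 0.385

p̂₁ = 88/102 = 0.86275, p̂₂ = 266/314 = 0.84713.
Pooled p̂ = (88+266)/(102+314) = 354/416 = 0.85096.
SE = √(p̂(1−p̂)(1/n₁+1/n₂)) = √(0.85096·0.14904·0.0129886) = √(0.0016473) = 0.04059.
z = (0.86275 − 0.84713)/0.04059 = 0.01562/0.04059 = 0.385.
p-value = P(Z < 0.385) ≈ 0.6497. With α = 0.05, fail to reject H₀.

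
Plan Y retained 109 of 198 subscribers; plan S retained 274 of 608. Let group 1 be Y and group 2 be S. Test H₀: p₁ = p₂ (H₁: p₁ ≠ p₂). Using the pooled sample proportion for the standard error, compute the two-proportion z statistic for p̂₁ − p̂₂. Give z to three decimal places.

z = 2.444

p̂₁ = 109/198 ≈ 0.55051, p̂₂ = 274/608 ≈ 0.45066.
Pooled p̂ = (109+274)/(198+608) = 383/806 = 0.47519.
SE = √(0.249384 × 0.00669524) = 0.04086.
z = (0.55051 − 0.45066)/0.04086 = 0.09985/0.04086 = 2.444.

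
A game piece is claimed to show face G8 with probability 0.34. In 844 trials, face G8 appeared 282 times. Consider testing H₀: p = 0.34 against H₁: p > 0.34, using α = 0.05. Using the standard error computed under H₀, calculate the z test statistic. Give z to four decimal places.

p̂ = 282/844 = 0.334123.
Under H₀, SE = √(0.34·0.66/844) = √(0.000265877) = 0.016306.
z = (0.334123 − 0.34)/0.016306 = -0.005877/0.016306 = -0.3604.
p-value = P(Z > -0.360) ≈ 0.6407; since p > α = 0.05, fail to reject H₀.

z = -0.3604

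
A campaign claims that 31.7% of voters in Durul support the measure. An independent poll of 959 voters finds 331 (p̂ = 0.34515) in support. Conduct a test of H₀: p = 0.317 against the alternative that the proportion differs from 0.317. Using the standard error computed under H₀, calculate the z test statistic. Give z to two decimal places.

z = 1.87

p̂ = 331/959 ≈ 0.34515.
SE = √(p₀(1−p₀)/n) = √(0.21651/959) = 0.01503.
z = (0.34515 − 0.317)/0.01503 = 0.02815/0.01503 = 1.87.
p-value = 2·P(Z > 1.874) ≈ 0.0610.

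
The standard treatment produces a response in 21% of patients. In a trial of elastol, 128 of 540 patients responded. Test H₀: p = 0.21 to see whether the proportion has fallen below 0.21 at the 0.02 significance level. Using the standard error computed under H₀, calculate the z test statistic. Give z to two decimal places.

p̂ = 128/540 = 0.2370.
Standard error under H₀: √(0.21×0.79/540) = 0.0175.
z = (0.2370 − 0.21)/0.0175 = 0.0270/0.0175 = 1.54.
p-value = P(Z < 1.543) ≈ 0.9385. With α = 0.02, fail to reject H₀.

z = 1.54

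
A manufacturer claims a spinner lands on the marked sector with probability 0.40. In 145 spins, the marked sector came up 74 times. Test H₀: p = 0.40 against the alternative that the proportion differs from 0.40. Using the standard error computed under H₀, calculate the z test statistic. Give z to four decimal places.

p̂ = 74/145 ≈ 0.5103448.
Standard error under H₀: √(0.4×0.6/145) = 0.0406838.
z = (0.5103448 − 0.4)/0.0406838 = 0.1103448/0.0406838 = 2.7123.
Two-sided p-value ≈ 2·Φ(−2.712) = 0.0067.

z = 2.7123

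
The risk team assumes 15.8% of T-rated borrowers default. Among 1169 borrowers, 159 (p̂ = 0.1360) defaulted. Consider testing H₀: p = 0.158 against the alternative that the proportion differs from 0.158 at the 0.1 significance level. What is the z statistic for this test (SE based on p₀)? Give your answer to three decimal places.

p̂ = 159/1169 = 0.13601.
Standard error under H₀: √(0.158×0.842/1169) = 0.01067.
z = (0.13601 − 0.158)/0.01067 = -0.02199/0.01067 = -2.061.
Two-sided p-value ≈ 2·Φ(−2.061) = 0.0393, so at α = 0.1 we reject H₀.

z = -2.061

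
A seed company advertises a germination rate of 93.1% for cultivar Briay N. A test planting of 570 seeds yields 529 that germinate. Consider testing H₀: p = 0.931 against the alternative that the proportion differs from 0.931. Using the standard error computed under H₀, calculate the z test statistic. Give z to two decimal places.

p̂ = 529/570 ≈ 0.92807.
SE = √(p₀(1−p₀)/n) = √(0.064239/570) = 0.01062.
z = (0.92807 − 0.931)/0.01062 = -0.00293/0.01062 = -0.28.
p-value = 2·P(Z > 0.276) ≈ 0.7826.

z = -0.28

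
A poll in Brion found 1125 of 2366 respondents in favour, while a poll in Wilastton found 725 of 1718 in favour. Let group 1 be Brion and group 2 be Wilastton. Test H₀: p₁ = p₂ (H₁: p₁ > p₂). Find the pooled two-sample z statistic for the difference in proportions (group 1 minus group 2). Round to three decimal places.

p̂₁ = 1125/2366 = 0.47549, p̂₂ = 725/1718 = 0.42200.
Pooled p̂ = (1125+725)/(2366+1718) = 1850/4084 = 0.45299.
SE = √(0.24779 × 0.00100473) = 0.01578.
z = (0.47549 − 0.42200)/0.01578 = 0.05349/0.01578 = 3.390.
p-value = P(Z > 3.390) ≈ 0.0003.

z = 3.390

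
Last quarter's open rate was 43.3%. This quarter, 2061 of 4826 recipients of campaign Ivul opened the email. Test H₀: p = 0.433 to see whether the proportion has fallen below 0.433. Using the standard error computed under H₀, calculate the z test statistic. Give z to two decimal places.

z = -0.83

p̂ = 2061/4826 = 0.4271.
Standard error under H₀: √(0.433×0.567/4826) = 0.0071.
z = (0.4271 − 0.433)/0.0071 = -0.0059/0.0071 = -0.83.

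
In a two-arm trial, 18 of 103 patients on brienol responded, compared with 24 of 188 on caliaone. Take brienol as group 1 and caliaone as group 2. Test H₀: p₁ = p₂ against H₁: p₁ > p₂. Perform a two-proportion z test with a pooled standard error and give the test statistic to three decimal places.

p̂₁ = 18/103 = 0.17476, p̂₂ = 24/188 = 0.12766.
Pooled p̂ = (18+24)/(103+188) = 42/291 = 0.14433.
SE = √(0.123499 × 0.0150279) = 0.04308.
z = (0.17476 − 0.12766)/0.04308 = 0.04710/0.04308 = 1.093.

z = 1.093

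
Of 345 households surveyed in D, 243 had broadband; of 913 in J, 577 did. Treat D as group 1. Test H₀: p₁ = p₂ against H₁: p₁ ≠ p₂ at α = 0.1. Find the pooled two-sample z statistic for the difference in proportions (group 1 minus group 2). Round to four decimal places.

z = 2.4037

p̂₁ = 243/345 ≈ 0.704348, p̂₂ = 577/913 ≈ 0.631982.
Pooled p̂ = (243+577)/(345+913) = 820/1258 = 0.651828.
SE = √(p̂(1−p̂)(1/n₁+1/n₂)) = √(0.651828·0.348172·0.00399384) = √(0.000906395) = 0.030106.
z = (0.704348 − 0.631982)/0.030106 = 0.072366/0.030106 = 2.4037.
p-value = 2·P(Z > 2.404) ≈ 0.0162; since p < α = 0.1, reject H₀.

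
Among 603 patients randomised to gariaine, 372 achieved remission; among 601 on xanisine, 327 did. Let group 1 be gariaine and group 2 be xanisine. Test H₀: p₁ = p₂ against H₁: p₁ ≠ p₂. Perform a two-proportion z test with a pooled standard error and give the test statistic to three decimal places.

p̂₁ = 372/603 = 0.616915, p̂₂ = 327/601 = 0.544093.
Pooled p̂ = (372+327)/(603+601) = 699/1204 = 0.580565.
SE = √(p̂(1−p̂)(1/n₁+1/n₂)) = √(0.580565·0.419435·0.00332227) = √(0.000809003) = 0.028443.
z = (0.616915 − 0.544093)/0.028443 = 0.072822/0.028443 = 2.560.
Two-sided p-value ≈ 2·Φ(−2.560) = 0.0105.

z = 2.560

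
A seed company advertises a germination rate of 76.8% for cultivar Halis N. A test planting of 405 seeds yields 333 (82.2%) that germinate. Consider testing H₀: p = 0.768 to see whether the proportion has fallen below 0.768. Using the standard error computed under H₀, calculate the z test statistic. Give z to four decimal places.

z = 2.5851

p̂ = 333/405 ≈ 0.822222.
Under H₀, SE = √(0.768·0.232/405) = √(0.000439941) = 0.020975.
z = (0.822222 − 0.768)/0.020975 = 0.054222/0.020975 = 2.5851.
p-value = P(Z < 2.585) ≈ 0.9951.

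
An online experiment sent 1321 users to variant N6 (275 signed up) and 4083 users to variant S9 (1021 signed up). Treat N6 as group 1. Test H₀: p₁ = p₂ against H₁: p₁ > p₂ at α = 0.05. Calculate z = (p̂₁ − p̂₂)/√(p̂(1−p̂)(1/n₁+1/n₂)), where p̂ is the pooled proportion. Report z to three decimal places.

p̂₁ = 275/1321 ≈ 0.208176, p̂₂ = 1021/4083 ≈ 0.250061.
Pooled p̂ = (275+1021)/(1321+4083) = 1296/5404 = 0.239822.
SE = √(p̂(1−p̂)(1/n₁+1/n₂)) = √(0.239822·0.760178·0.00100192) = √(0.000182658) = 0.013515.
z = (0.208176 − 0.250061)/0.013515 = -0.041885/0.013515 = -3.099.
p-value = P(Z > -3.099) ≈ 0.9990. With α = 0.05, fail to reject H₀.

z = -3.099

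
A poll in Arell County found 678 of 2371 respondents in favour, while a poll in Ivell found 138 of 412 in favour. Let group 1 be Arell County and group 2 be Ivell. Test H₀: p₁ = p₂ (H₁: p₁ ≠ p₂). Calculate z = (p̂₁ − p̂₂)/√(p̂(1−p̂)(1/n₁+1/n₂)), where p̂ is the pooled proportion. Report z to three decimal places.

p̂₁ = 678/2371 = 0.28596, p̂₂ = 138/412 = 0.33495.
Pooled p̂ = (678+138)/(2371+412) = 816/2783 = 0.29321.
SE = √(p̂(1−p̂)(1/n₁+1/n₂)) = √(0.29321·0.70679·0.00284895) = √(0.000590408) = 0.02430.
z = (0.28596 − 0.33495)/0.02430 = -0.04899/0.02430 = -2.016.

z = -2.016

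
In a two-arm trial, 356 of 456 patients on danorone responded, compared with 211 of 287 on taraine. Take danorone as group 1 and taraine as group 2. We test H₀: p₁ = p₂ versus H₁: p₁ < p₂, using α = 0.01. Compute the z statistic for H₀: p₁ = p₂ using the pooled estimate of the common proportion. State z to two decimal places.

z = 1.42

p̂₁ = 356/456 ≈ 0.7807, p̂₂ = 211/287 ≈ 0.7352.
Pooled p̂ = (356+211)/(456+287) = 567/743 = 0.7631.
SE = √(p̂(1−p̂)(1/n₁+1/n₂)) = √(0.7631·0.2369·0.0056773) = √(0.00102627) = 0.0320.
z = (0.7807 − 0.7352)/0.0320 = 0.0455/0.0320 = 1.42.
p-value = P(Z < 1.421) ≈ 0.9223. With α = 0.01, fail to reject H₀.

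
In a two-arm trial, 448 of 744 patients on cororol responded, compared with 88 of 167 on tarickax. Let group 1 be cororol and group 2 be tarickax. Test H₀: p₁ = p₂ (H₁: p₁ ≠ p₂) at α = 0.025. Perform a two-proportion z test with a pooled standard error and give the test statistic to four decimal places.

z = 1.7846

p̂₁ = 448/744 ≈ 0.602151, p̂₂ = 88/167 ≈ 0.526946.
Pooled p̂ = (448+88)/(744+167) = 536/911 = 0.588364.
SE = √(0.242192 × 0.00733211) = 0.042140.
z = (0.602151 − 0.526946)/0.042140 = 0.075205/0.042140 = 1.7846.
Two-sided p-value ≈ 2·Φ(−1.785) = 0.0743. With α = 0.025, fail to reject H₀.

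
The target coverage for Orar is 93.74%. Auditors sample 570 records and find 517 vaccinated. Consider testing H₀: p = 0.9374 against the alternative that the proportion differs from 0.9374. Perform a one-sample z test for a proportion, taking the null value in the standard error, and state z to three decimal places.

p̂ = 517/570 = 0.907018.
Under H₀, SE = √(0.9374·0.0626/570) = √(0.00010295) = 0.010146.
z = (0.907018 − 0.9374)/0.010146 = -0.030382/0.010146 = -2.994.
p-value = 2·P(Z > 2.994) ≈ 0.0027.

z = -2.994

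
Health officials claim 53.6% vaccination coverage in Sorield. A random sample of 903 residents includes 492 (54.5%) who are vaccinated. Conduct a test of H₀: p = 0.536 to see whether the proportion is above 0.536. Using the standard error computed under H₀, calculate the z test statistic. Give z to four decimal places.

p̂ = 492/903 = 0.544850.
Standard error under H₀: √(0.536×0.464/903) = 0.016596.
z = (0.544850 − 0.536)/0.016596 = 0.008850/0.016596 = 0.5333.
p-value = P(Z > 0.533) ≈ 0.2969.

z = 0.5333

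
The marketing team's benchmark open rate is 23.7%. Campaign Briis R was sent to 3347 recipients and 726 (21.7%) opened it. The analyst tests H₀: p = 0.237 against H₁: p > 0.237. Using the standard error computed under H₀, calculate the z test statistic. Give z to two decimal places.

z = -2.73

p̂ = 726/3347 ≈ 0.21691.
Standard error under H₀: √(0.237×0.763/3347) = 0.00735.
z = (0.21691 − 0.237)/0.00735 = -0.02009/0.00735 = -2.73.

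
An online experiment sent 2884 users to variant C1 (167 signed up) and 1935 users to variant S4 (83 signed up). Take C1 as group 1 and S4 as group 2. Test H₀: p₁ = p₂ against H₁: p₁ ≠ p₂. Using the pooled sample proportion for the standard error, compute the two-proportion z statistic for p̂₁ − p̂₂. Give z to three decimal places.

z = 2.303

p̂₁ = 167/2884 = 0.0579057, p̂₂ = 83/1935 = 0.0428941.
Pooled p̂ = (167+83)/(2884+1935) = 250/4819 = 0.0518780.
SE = √(p̂(1−p̂)(1/n₁+1/n₂)) = √(0.0518780·0.9481220·0.000863537) = √(4.24745e-05) = 0.0065172.
z = (0.0579057 − 0.0428941)/0.0065172 = 0.0150116/0.0065172 = 2.303.
Two-sided p-value ≈ 2·Φ(−2.303) = 0.0213.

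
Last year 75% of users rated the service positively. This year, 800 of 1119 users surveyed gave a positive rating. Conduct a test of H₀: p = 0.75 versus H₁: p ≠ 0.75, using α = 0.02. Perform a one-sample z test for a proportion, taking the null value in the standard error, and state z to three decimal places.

z = -2.710

p̂ = 800/1119 ≈ 0.714924.
SE = √(p₀(1−p₀)/n) = √(0.1875/1119) = 0.012945.
z = (0.714924 − 0.75)/0.012945 = -0.035076/0.012945 = -2.710.
p-value = 2·P(Z > 2.710) ≈ 0.0067; since p < α = 0.02, reject H₀.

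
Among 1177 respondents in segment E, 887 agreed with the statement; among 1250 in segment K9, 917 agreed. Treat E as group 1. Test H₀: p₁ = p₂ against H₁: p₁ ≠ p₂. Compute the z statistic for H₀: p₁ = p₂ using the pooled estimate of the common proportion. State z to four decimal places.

z = 1.1279

p̂₁ = 887/1177 = 0.7536109, p̂₂ = 917/1250 = 0.7336000.
Pooled p̂ = (887+917)/(1177+1250) = 1804/2427 = 0.7433045.
SE = √(0.190803 × 0.00164962) = 0.0177412.
z = (0.7536109 − 0.7336000)/0.0177412 = 0.0200109/0.0177412 = 1.1279.
p-value = 2·P(Z > 1.128) ≈ 0.2593.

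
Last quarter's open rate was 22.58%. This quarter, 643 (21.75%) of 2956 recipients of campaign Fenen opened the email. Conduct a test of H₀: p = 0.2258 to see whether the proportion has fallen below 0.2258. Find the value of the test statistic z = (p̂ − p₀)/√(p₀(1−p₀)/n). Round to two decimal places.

p̂ = 643/2956 ≈ 0.2175.
Standard error under H₀: √(0.2258×0.7742/2956) = 0.0077.
z = (0.2175 − 0.2258)/0.0077 = -0.0083/0.0077 = -1.08.
p-value = P(Z < -1.076) ≈ 0.1409.

z = -1.08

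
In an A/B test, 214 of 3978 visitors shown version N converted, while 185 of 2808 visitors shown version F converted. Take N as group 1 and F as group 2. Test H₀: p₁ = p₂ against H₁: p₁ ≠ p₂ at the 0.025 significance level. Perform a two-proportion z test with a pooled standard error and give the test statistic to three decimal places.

p̂₁ = 214/3978 = 0.053796, p̂₂ = 185/2808 = 0.065883.
Pooled p̂ = (214+185)/(3978+2808) = 399/6786 = 0.058798.
SE = √(0.0553404 × 0.000607508) = 0.005798.
z = (0.053796 − 0.065883)/0.005798 = -0.012087/0.005798 = -2.085.
p-value = 2·P(Z > 2.085) ≈ 0.0371; since p > α = 0.025, fail to reject H₀.

z = -2.085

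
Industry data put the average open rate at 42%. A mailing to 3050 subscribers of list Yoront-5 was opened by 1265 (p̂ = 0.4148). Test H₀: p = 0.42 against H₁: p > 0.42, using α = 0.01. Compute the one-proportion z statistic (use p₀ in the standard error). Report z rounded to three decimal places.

p̂ = 1265/3050 = 0.41475.
SE = √(p₀(1−p₀)/n) = √(0.2436/3050) = 0.00894.
z = (0.41475 − 0.42)/0.00894 = -0.00525/0.00894 = -0.587.
p-value = P(Z > -0.587) ≈ 0.7214. With α = 0.01, fail to reject H₀.

z = -0.587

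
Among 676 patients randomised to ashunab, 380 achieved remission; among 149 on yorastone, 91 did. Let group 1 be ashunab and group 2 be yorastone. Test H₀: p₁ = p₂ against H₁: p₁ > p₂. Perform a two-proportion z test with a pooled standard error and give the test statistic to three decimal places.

p̂₁ = 380/676 ≈ 0.56213, p̂₂ = 91/149 ≈ 0.61074.
Pooled p̂ = (380+91)/(676+149) = 471/825 = 0.57091.
SE = √(p̂(1−p̂)(1/n₁+1/n₂)) = √(0.57091·0.42909·0.0081907) = √(0.00200649) = 0.04479.
z = (0.56213 − 0.61074)/0.04479 = -0.04861/0.04479 = -1.085.
p-value = P(Z > -1.085) ≈ 0.8611.

z = -1.085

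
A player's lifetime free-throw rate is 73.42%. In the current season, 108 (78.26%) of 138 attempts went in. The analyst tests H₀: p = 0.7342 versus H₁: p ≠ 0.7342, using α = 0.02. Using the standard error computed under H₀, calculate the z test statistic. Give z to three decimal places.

p̂ = 108/138 = 0.782609.
Under H₀, SE = √(0.7342·0.2658/138) = √(0.00141413) = 0.037605.
z = (0.782609 − 0.7342)/0.037605 = 0.048409/0.037605 = 1.287.
p-value = 2·P(Z > 1.287) ≈ 0.1980. With α = 0.02, fail to reject H₀.

z = 1.287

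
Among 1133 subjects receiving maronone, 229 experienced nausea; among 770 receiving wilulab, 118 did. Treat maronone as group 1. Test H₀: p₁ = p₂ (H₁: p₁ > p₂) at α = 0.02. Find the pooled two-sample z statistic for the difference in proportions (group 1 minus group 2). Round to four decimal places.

z = 2.7100

p̂₁ = 229/1133 = 0.2021183, p̂₂ = 118/770 = 0.1532468.
Pooled p̂ = (229+118)/(1133+770) = 347/1903 = 0.1823437.
SE = √(p̂(1−p̂)(1/n₁+1/n₂)) = √(0.1823437·0.8176563·0.00218131) = √(0.000325222) = 0.0180339.
z = (0.2021183 − 0.1532468)/0.0180339 = 0.0488715/0.0180339 = 2.7100.
p-value = P(Z > 2.710) ≈ 0.0034; since p < α = 0.02, reject H₀.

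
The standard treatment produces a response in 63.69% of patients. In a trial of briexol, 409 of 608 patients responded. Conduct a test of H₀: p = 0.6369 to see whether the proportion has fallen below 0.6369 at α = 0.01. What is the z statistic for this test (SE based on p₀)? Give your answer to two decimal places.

p̂ = 409/608 ≈ 0.6727.
Under H₀, SE = √(0.6369·0.3631/608) = √(0.000380359) = 0.0195.
z = (0.6727 − 0.6369)/0.0195 = 0.0358/0.0195 = 1.84.
p-value = P(Z < 1.835) ≈ 0.9668. With α = 0.01, fail to reject H₀.

z = 1.84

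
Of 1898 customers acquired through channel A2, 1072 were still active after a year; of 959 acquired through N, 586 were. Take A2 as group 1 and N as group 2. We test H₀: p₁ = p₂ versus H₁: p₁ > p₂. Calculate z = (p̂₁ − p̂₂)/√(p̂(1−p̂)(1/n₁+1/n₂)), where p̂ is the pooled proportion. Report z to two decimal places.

z = -2.37

p̂₁ = 1072/1898 ≈ 0.56481, p̂₂ = 586/959 ≈ 0.61105.
Pooled p̂ = (1072+586)/(1898+959) = 1658/2857 = 0.58033.
SE = √(p̂(1−p̂)(1/n₁+1/n₂)) = √(0.58033·0.41967·0.00156962) = √(0.000382277) = 0.01955.
z = (0.56481 − 0.61105)/0.01955 = -0.04624/0.01955 = -2.37.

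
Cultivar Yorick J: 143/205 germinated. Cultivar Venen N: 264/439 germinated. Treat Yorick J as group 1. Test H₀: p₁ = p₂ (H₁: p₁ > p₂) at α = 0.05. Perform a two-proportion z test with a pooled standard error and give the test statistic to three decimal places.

z = 2.358

p̂₁ = 143/205 ≈ 0.69756, p̂₂ = 264/439 ≈ 0.60137.
Pooled p̂ = (143+264)/(205+439) = 407/644 = 0.63199.
SE = √(p̂(1−p̂)(1/n₁+1/n₂)) = √(0.63199·0.36801·0.00715595) = √(0.00166433) = 0.04080.
z = (0.69756 − 0.60137)/0.04080 = 0.09619/0.04080 = 2.358.
p-value = P(Z > 2.358) ≈ 0.0092; since p < α = 0.05, reject H₀.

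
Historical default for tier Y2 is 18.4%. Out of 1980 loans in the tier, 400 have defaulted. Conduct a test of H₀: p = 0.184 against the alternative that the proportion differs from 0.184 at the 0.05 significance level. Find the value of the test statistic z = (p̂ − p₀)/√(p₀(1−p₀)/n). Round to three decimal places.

z = 2.069

p̂ = 400/1980 = 0.20202.
SE = √(p₀(1−p₀)/n) = √(0.15014/1980) = 0.00871.
z = (0.20202 − 0.184)/0.00871 = 0.01802/0.00871 = 2.069.
p-value = 2·P(Z > 2.069) ≈ 0.0385; since p < α = 0.05, reject H₀.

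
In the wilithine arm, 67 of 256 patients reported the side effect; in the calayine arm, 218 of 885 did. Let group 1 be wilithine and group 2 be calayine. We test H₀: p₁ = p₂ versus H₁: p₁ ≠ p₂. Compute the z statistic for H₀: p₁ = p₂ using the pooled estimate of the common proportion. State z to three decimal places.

p̂₁ = 67/256 = 0.26172, p̂₂ = 218/885 = 0.24633.
Pooled p̂ = (67+218)/(256+885) = 285/1141 = 0.24978.
SE = √(p̂(1−p̂)(1/n₁+1/n₂)) = √(0.24978·0.75022·0.00503619) = √(0.000943734) = 0.03072.
z = (0.26172 − 0.24633)/0.03072 = 0.01539/0.03072 = 0.501.

z = 0.501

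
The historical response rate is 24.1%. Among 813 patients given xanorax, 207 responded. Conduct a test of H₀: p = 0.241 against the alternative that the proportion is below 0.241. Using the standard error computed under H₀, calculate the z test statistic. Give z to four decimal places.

p̂ = 207/813 ≈ 0.254613.
SE = √(p₀(1−p₀)/n) = √(0.18292/813) = 0.015000.
z = (0.254613 − 0.241)/0.015000 = 0.013613/0.015000 = 0.9075.
p-value = P(Z < 0.908) ≈ 0.8179.

z = 0.9075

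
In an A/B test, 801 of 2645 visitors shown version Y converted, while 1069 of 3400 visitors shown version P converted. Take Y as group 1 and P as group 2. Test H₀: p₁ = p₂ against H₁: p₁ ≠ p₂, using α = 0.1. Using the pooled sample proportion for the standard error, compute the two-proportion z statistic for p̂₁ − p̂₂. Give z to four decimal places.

p̂₁ = 801/2645 ≈ 0.302836, p̂₂ = 1069/3400 ≈ 0.314412.
Pooled p̂ = (801+1069)/(2645+3400) = 1870/6045 = 0.309347.
SE = √(p̂(1−p̂)(1/n₁+1/n₂)) = √(0.309347·0.690653·0.000672189) = √(0.000143614) = 0.011984.
z = (0.302836 − 0.314412)/0.011984 = -0.011576/0.011984 = -0.9660.
Two-sided p-value ≈ 2·Φ(−0.966) = 0.3341. With α = 0.1, fail to reject H₀.

z = -0.9660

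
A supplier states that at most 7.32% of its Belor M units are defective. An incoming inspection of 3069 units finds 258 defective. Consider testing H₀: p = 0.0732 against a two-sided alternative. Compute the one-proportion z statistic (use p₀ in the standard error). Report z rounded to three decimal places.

z = 2.311

p̂ = 258/3069 ≈ 0.084066.
SE = √(p₀(1−p₀)/n) = √(0.067842/3069) = 0.004702.
z = (0.084066 − 0.0732)/0.004702 = 0.010866/0.004702 = 2.311.
p-value = 2·P(Z > 2.311) ≈ 0.0208.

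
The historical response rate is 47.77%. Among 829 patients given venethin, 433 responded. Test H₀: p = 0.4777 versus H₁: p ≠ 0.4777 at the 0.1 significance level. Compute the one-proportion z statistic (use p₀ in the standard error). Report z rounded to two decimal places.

z = 2.57

p̂ = 433/829 ≈ 0.52232.
SE = √(p₀(1−p₀)/n) = √(0.2495/829) = 0.01735.
z = (0.52232 − 0.4777)/0.01735 = 0.04462/0.01735 = 2.57.
p-value = 2·P(Z > 2.572) ≈ 0.0101; since p < α = 0.1, reject H₀.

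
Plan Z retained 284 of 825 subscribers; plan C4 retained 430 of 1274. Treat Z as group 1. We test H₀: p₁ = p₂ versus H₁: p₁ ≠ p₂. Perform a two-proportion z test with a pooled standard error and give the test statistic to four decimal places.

z = 0.3175

p̂₁ = 284/825 = 0.344242, p̂₂ = 430/1274 = 0.337520.
Pooled p̂ = (284+430)/(825+1274) = 714/2099 = 0.340162.
SE = √(p̂(1−p̂)(1/n₁+1/n₂)) = √(0.340162·0.659838·0.00199705) = √(0.000448242) = 0.021172.
z = (0.344242 − 0.337520)/0.021172 = 0.006722/0.021172 = 0.3175.
p-value = 2·P(Z > 0.318) ≈ 0.7508.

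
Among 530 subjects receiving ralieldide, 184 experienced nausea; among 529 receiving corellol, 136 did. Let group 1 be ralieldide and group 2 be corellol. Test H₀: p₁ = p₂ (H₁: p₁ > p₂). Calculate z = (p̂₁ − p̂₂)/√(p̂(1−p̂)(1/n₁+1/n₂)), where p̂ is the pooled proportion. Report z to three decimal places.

p̂₁ = 184/530 ≈ 0.34717, p̂₂ = 136/529 ≈ 0.25709.
Pooled p̂ = (184+136)/(530+529) = 320/1059 = 0.30217.
SE = √(0.210864 × 0.00377715) = 0.02822.
z = (0.34717 − 0.25709)/0.02822 = 0.09008/0.02822 = 3.192.

z = 3.192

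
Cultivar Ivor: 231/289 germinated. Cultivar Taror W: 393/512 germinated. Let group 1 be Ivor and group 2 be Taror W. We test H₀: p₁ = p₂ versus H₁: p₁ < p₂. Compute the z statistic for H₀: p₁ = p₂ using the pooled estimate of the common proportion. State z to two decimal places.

p̂₁ = 231/289 ≈ 0.7993, p̂₂ = 393/512 ≈ 0.7676.
Pooled p̂ = (231+393)/(289+512) = 624/801 = 0.7790.
SE = √(p̂(1−p̂)(1/n₁+1/n₂)) = √(0.7790·0.2210·0.00541333) = √(0.000931875) = 0.0305.
z = (0.7993 − 0.7676)/0.0305 = 0.0317/0.0305 = 1.04.
p-value = P(Z < 1.039) ≈ 0.8507.

z = 1.04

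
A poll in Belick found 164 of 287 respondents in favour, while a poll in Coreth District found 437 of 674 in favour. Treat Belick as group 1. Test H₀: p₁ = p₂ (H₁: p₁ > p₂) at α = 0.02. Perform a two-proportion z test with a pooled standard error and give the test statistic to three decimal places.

z = -2.255

p̂₁ = 164/287 ≈ 0.57143, p̂₂ = 437/674 ≈ 0.64837.
Pooled p̂ = (164+437)/(287+674) = 601/961 = 0.62539.
SE = √(p̂(1−p̂)(1/n₁+1/n₂)) = √(0.62539·0.37461·0.004968) = √(0.00116389) = 0.03412.
z = (0.57143 − 0.64837)/0.03412 = -0.07694/0.03412 = -2.255.
p-value = P(Z > -2.255) ≈ 0.9879, so at α = 0.02 we fail to reject H₀.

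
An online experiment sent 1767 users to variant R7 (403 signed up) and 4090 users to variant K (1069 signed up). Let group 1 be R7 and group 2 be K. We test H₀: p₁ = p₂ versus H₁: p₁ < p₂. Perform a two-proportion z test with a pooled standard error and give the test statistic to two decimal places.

z = -2.70

p̂₁ = 403/1767 ≈ 0.22807, p̂₂ = 1069/4090 ≈ 0.26137.
Pooled p̂ = (403+1069)/(1767+4090) = 1472/5857 = 0.25132.
SE = √(p̂(1−p̂)(1/n₁+1/n₂)) = √(0.25132·0.74868·0.00081043) = √(0.00015249) = 0.01235.
z = (0.22807 − 0.26137)/0.01235 = -0.03330/0.01235 = -2.70.
p-value = P(Z < -2.697) ≈ 0.0035.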